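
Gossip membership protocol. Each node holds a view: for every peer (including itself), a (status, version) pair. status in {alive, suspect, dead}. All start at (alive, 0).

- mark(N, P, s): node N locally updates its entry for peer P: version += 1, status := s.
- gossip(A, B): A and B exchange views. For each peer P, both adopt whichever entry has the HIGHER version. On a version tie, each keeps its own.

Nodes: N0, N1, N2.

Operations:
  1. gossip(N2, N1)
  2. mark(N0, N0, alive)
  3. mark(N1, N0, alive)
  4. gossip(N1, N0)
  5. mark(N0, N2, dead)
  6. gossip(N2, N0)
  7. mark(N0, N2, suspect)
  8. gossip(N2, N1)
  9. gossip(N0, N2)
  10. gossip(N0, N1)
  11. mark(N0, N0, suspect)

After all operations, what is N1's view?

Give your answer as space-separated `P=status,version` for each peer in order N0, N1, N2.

Answer: N0=alive,1 N1=alive,0 N2=suspect,2

Derivation:
Op 1: gossip N2<->N1 -> N2.N0=(alive,v0) N2.N1=(alive,v0) N2.N2=(alive,v0) | N1.N0=(alive,v0) N1.N1=(alive,v0) N1.N2=(alive,v0)
Op 2: N0 marks N0=alive -> (alive,v1)
Op 3: N1 marks N0=alive -> (alive,v1)
Op 4: gossip N1<->N0 -> N1.N0=(alive,v1) N1.N1=(alive,v0) N1.N2=(alive,v0) | N0.N0=(alive,v1) N0.N1=(alive,v0) N0.N2=(alive,v0)
Op 5: N0 marks N2=dead -> (dead,v1)
Op 6: gossip N2<->N0 -> N2.N0=(alive,v1) N2.N1=(alive,v0) N2.N2=(dead,v1) | N0.N0=(alive,v1) N0.N1=(alive,v0) N0.N2=(dead,v1)
Op 7: N0 marks N2=suspect -> (suspect,v2)
Op 8: gossip N2<->N1 -> N2.N0=(alive,v1) N2.N1=(alive,v0) N2.N2=(dead,v1) | N1.N0=(alive,v1) N1.N1=(alive,v0) N1.N2=(dead,v1)
Op 9: gossip N0<->N2 -> N0.N0=(alive,v1) N0.N1=(alive,v0) N0.N2=(suspect,v2) | N2.N0=(alive,v1) N2.N1=(alive,v0) N2.N2=(suspect,v2)
Op 10: gossip N0<->N1 -> N0.N0=(alive,v1) N0.N1=(alive,v0) N0.N2=(suspect,v2) | N1.N0=(alive,v1) N1.N1=(alive,v0) N1.N2=(suspect,v2)
Op 11: N0 marks N0=suspect -> (suspect,v2)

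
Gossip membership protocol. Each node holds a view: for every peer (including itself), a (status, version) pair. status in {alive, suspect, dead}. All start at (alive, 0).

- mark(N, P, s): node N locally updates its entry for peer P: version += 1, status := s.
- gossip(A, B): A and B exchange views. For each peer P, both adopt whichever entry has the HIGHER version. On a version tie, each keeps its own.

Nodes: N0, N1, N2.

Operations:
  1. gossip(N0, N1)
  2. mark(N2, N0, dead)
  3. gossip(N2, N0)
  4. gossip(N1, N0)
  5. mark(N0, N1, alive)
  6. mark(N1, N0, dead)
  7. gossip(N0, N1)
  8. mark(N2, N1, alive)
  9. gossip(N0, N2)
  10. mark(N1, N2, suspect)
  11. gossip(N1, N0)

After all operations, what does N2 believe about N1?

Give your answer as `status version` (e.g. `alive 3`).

Op 1: gossip N0<->N1 -> N0.N0=(alive,v0) N0.N1=(alive,v0) N0.N2=(alive,v0) | N1.N0=(alive,v0) N1.N1=(alive,v0) N1.N2=(alive,v0)
Op 2: N2 marks N0=dead -> (dead,v1)
Op 3: gossip N2<->N0 -> N2.N0=(dead,v1) N2.N1=(alive,v0) N2.N2=(alive,v0) | N0.N0=(dead,v1) N0.N1=(alive,v0) N0.N2=(alive,v0)
Op 4: gossip N1<->N0 -> N1.N0=(dead,v1) N1.N1=(alive,v0) N1.N2=(alive,v0) | N0.N0=(dead,v1) N0.N1=(alive,v0) N0.N2=(alive,v0)
Op 5: N0 marks N1=alive -> (alive,v1)
Op 6: N1 marks N0=dead -> (dead,v2)
Op 7: gossip N0<->N1 -> N0.N0=(dead,v2) N0.N1=(alive,v1) N0.N2=(alive,v0) | N1.N0=(dead,v2) N1.N1=(alive,v1) N1.N2=(alive,v0)
Op 8: N2 marks N1=alive -> (alive,v1)
Op 9: gossip N0<->N2 -> N0.N0=(dead,v2) N0.N1=(alive,v1) N0.N2=(alive,v0) | N2.N0=(dead,v2) N2.N1=(alive,v1) N2.N2=(alive,v0)
Op 10: N1 marks N2=suspect -> (suspect,v1)
Op 11: gossip N1<->N0 -> N1.N0=(dead,v2) N1.N1=(alive,v1) N1.N2=(suspect,v1) | N0.N0=(dead,v2) N0.N1=(alive,v1) N0.N2=(suspect,v1)

Answer: alive 1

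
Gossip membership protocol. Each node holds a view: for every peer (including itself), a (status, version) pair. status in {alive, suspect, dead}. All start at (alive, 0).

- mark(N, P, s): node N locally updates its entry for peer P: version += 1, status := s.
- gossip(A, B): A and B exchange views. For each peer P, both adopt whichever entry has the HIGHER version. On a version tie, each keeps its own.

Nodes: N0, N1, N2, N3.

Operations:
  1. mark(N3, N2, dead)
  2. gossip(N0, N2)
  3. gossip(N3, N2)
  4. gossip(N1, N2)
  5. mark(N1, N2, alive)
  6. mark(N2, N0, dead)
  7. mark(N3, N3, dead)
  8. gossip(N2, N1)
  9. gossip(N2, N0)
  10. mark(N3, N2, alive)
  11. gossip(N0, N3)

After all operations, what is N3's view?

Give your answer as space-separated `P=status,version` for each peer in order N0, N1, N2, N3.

Op 1: N3 marks N2=dead -> (dead,v1)
Op 2: gossip N0<->N2 -> N0.N0=(alive,v0) N0.N1=(alive,v0) N0.N2=(alive,v0) N0.N3=(alive,v0) | N2.N0=(alive,v0) N2.N1=(alive,v0) N2.N2=(alive,v0) N2.N3=(alive,v0)
Op 3: gossip N3<->N2 -> N3.N0=(alive,v0) N3.N1=(alive,v0) N3.N2=(dead,v1) N3.N3=(alive,v0) | N2.N0=(alive,v0) N2.N1=(alive,v0) N2.N2=(dead,v1) N2.N3=(alive,v0)
Op 4: gossip N1<->N2 -> N1.N0=(alive,v0) N1.N1=(alive,v0) N1.N2=(dead,v1) N1.N3=(alive,v0) | N2.N0=(alive,v0) N2.N1=(alive,v0) N2.N2=(dead,v1) N2.N3=(alive,v0)
Op 5: N1 marks N2=alive -> (alive,v2)
Op 6: N2 marks N0=dead -> (dead,v1)
Op 7: N3 marks N3=dead -> (dead,v1)
Op 8: gossip N2<->N1 -> N2.N0=(dead,v1) N2.N1=(alive,v0) N2.N2=(alive,v2) N2.N3=(alive,v0) | N1.N0=(dead,v1) N1.N1=(alive,v0) N1.N2=(alive,v2) N1.N3=(alive,v0)
Op 9: gossip N2<->N0 -> N2.N0=(dead,v1) N2.N1=(alive,v0) N2.N2=(alive,v2) N2.N3=(alive,v0) | N0.N0=(dead,v1) N0.N1=(alive,v0) N0.N2=(alive,v2) N0.N3=(alive,v0)
Op 10: N3 marks N2=alive -> (alive,v2)
Op 11: gossip N0<->N3 -> N0.N0=(dead,v1) N0.N1=(alive,v0) N0.N2=(alive,v2) N0.N3=(dead,v1) | N3.N0=(dead,v1) N3.N1=(alive,v0) N3.N2=(alive,v2) N3.N3=(dead,v1)

Answer: N0=dead,1 N1=alive,0 N2=alive,2 N3=dead,1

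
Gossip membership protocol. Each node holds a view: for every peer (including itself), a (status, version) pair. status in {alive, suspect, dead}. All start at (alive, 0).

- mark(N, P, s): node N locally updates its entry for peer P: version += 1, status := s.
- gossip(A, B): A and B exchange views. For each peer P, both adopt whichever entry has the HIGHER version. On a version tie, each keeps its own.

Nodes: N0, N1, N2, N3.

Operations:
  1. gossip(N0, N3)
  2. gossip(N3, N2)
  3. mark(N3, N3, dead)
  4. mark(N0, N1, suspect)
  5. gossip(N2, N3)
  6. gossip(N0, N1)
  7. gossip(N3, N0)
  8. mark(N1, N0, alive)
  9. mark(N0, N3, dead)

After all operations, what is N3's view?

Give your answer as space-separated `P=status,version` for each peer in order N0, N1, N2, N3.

Op 1: gossip N0<->N3 -> N0.N0=(alive,v0) N0.N1=(alive,v0) N0.N2=(alive,v0) N0.N3=(alive,v0) | N3.N0=(alive,v0) N3.N1=(alive,v0) N3.N2=(alive,v0) N3.N3=(alive,v0)
Op 2: gossip N3<->N2 -> N3.N0=(alive,v0) N3.N1=(alive,v0) N3.N2=(alive,v0) N3.N3=(alive,v0) | N2.N0=(alive,v0) N2.N1=(alive,v0) N2.N2=(alive,v0) N2.N3=(alive,v0)
Op 3: N3 marks N3=dead -> (dead,v1)
Op 4: N0 marks N1=suspect -> (suspect,v1)
Op 5: gossip N2<->N3 -> N2.N0=(alive,v0) N2.N1=(alive,v0) N2.N2=(alive,v0) N2.N3=(dead,v1) | N3.N0=(alive,v0) N3.N1=(alive,v0) N3.N2=(alive,v0) N3.N3=(dead,v1)
Op 6: gossip N0<->N1 -> N0.N0=(alive,v0) N0.N1=(suspect,v1) N0.N2=(alive,v0) N0.N3=(alive,v0) | N1.N0=(alive,v0) N1.N1=(suspect,v1) N1.N2=(alive,v0) N1.N3=(alive,v0)
Op 7: gossip N3<->N0 -> N3.N0=(alive,v0) N3.N1=(suspect,v1) N3.N2=(alive,v0) N3.N3=(dead,v1) | N0.N0=(alive,v0) N0.N1=(suspect,v1) N0.N2=(alive,v0) N0.N3=(dead,v1)
Op 8: N1 marks N0=alive -> (alive,v1)
Op 9: N0 marks N3=dead -> (dead,v2)

Answer: N0=alive,0 N1=suspect,1 N2=alive,0 N3=dead,1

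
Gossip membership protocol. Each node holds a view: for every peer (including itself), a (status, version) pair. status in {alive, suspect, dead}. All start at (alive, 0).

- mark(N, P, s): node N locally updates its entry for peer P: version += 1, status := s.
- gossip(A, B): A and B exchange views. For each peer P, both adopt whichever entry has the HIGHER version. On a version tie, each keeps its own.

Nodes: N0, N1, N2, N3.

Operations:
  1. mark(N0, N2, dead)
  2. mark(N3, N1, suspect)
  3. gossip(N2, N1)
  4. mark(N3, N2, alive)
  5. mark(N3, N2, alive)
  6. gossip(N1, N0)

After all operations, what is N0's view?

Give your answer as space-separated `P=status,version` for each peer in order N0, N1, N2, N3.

Answer: N0=alive,0 N1=alive,0 N2=dead,1 N3=alive,0

Derivation:
Op 1: N0 marks N2=dead -> (dead,v1)
Op 2: N3 marks N1=suspect -> (suspect,v1)
Op 3: gossip N2<->N1 -> N2.N0=(alive,v0) N2.N1=(alive,v0) N2.N2=(alive,v0) N2.N3=(alive,v0) | N1.N0=(alive,v0) N1.N1=(alive,v0) N1.N2=(alive,v0) N1.N3=(alive,v0)
Op 4: N3 marks N2=alive -> (alive,v1)
Op 5: N3 marks N2=alive -> (alive,v2)
Op 6: gossip N1<->N0 -> N1.N0=(alive,v0) N1.N1=(alive,v0) N1.N2=(dead,v1) N1.N3=(alive,v0) | N0.N0=(alive,v0) N0.N1=(alive,v0) N0.N2=(dead,v1) N0.N3=(alive,v0)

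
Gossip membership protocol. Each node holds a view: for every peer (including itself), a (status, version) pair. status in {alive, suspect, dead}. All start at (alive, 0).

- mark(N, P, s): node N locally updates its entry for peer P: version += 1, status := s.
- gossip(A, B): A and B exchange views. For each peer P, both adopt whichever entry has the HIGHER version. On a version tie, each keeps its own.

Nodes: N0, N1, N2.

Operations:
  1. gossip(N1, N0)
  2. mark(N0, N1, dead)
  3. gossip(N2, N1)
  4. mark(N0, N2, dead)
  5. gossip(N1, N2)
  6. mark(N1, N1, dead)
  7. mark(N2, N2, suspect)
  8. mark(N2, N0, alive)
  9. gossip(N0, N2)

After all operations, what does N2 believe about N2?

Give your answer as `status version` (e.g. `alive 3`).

Op 1: gossip N1<->N0 -> N1.N0=(alive,v0) N1.N1=(alive,v0) N1.N2=(alive,v0) | N0.N0=(alive,v0) N0.N1=(alive,v0) N0.N2=(alive,v0)
Op 2: N0 marks N1=dead -> (dead,v1)
Op 3: gossip N2<->N1 -> N2.N0=(alive,v0) N2.N1=(alive,v0) N2.N2=(alive,v0) | N1.N0=(alive,v0) N1.N1=(alive,v0) N1.N2=(alive,v0)
Op 4: N0 marks N2=dead -> (dead,v1)
Op 5: gossip N1<->N2 -> N1.N0=(alive,v0) N1.N1=(alive,v0) N1.N2=(alive,v0) | N2.N0=(alive,v0) N2.N1=(alive,v0) N2.N2=(alive,v0)
Op 6: N1 marks N1=dead -> (dead,v1)
Op 7: N2 marks N2=suspect -> (suspect,v1)
Op 8: N2 marks N0=alive -> (alive,v1)
Op 9: gossip N0<->N2 -> N0.N0=(alive,v1) N0.N1=(dead,v1) N0.N2=(dead,v1) | N2.N0=(alive,v1) N2.N1=(dead,v1) N2.N2=(suspect,v1)

Answer: suspect 1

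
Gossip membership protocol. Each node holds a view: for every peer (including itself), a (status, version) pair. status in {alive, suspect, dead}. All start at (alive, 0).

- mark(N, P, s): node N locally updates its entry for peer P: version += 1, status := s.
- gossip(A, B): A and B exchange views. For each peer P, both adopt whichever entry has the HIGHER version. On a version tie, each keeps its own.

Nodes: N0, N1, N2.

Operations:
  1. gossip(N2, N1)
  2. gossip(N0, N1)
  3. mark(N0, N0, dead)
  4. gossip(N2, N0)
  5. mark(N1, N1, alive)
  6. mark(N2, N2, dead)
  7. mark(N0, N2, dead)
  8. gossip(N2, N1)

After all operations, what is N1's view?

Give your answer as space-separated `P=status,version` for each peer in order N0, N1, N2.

Answer: N0=dead,1 N1=alive,1 N2=dead,1

Derivation:
Op 1: gossip N2<->N1 -> N2.N0=(alive,v0) N2.N1=(alive,v0) N2.N2=(alive,v0) | N1.N0=(alive,v0) N1.N1=(alive,v0) N1.N2=(alive,v0)
Op 2: gossip N0<->N1 -> N0.N0=(alive,v0) N0.N1=(alive,v0) N0.N2=(alive,v0) | N1.N0=(alive,v0) N1.N1=(alive,v0) N1.N2=(alive,v0)
Op 3: N0 marks N0=dead -> (dead,v1)
Op 4: gossip N2<->N0 -> N2.N0=(dead,v1) N2.N1=(alive,v0) N2.N2=(alive,v0) | N0.N0=(dead,v1) N0.N1=(alive,v0) N0.N2=(alive,v0)
Op 5: N1 marks N1=alive -> (alive,v1)
Op 6: N2 marks N2=dead -> (dead,v1)
Op 7: N0 marks N2=dead -> (dead,v1)
Op 8: gossip N2<->N1 -> N2.N0=(dead,v1) N2.N1=(alive,v1) N2.N2=(dead,v1) | N1.N0=(dead,v1) N1.N1=(alive,v1) N1.N2=(dead,v1)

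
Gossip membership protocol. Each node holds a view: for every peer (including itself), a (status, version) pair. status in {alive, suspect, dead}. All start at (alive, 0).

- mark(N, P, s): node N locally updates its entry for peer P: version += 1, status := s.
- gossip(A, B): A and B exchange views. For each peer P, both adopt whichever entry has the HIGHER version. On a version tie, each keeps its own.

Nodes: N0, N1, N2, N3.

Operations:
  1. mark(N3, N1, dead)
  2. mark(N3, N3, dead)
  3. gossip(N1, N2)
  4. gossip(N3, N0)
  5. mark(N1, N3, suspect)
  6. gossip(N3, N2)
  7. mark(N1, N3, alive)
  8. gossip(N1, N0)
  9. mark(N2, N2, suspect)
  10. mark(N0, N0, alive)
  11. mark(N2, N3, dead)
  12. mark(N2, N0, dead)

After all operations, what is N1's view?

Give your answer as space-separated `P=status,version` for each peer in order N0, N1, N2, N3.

Op 1: N3 marks N1=dead -> (dead,v1)
Op 2: N3 marks N3=dead -> (dead,v1)
Op 3: gossip N1<->N2 -> N1.N0=(alive,v0) N1.N1=(alive,v0) N1.N2=(alive,v0) N1.N3=(alive,v0) | N2.N0=(alive,v0) N2.N1=(alive,v0) N2.N2=(alive,v0) N2.N3=(alive,v0)
Op 4: gossip N3<->N0 -> N3.N0=(alive,v0) N3.N1=(dead,v1) N3.N2=(alive,v0) N3.N3=(dead,v1) | N0.N0=(alive,v0) N0.N1=(dead,v1) N0.N2=(alive,v0) N0.N3=(dead,v1)
Op 5: N1 marks N3=suspect -> (suspect,v1)
Op 6: gossip N3<->N2 -> N3.N0=(alive,v0) N3.N1=(dead,v1) N3.N2=(alive,v0) N3.N3=(dead,v1) | N2.N0=(alive,v0) N2.N1=(dead,v1) N2.N2=(alive,v0) N2.N3=(dead,v1)
Op 7: N1 marks N3=alive -> (alive,v2)
Op 8: gossip N1<->N0 -> N1.N0=(alive,v0) N1.N1=(dead,v1) N1.N2=(alive,v0) N1.N3=(alive,v2) | N0.N0=(alive,v0) N0.N1=(dead,v1) N0.N2=(alive,v0) N0.N3=(alive,v2)
Op 9: N2 marks N2=suspect -> (suspect,v1)
Op 10: N0 marks N0=alive -> (alive,v1)
Op 11: N2 marks N3=dead -> (dead,v2)
Op 12: N2 marks N0=dead -> (dead,v1)

Answer: N0=alive,0 N1=dead,1 N2=alive,0 N3=alive,2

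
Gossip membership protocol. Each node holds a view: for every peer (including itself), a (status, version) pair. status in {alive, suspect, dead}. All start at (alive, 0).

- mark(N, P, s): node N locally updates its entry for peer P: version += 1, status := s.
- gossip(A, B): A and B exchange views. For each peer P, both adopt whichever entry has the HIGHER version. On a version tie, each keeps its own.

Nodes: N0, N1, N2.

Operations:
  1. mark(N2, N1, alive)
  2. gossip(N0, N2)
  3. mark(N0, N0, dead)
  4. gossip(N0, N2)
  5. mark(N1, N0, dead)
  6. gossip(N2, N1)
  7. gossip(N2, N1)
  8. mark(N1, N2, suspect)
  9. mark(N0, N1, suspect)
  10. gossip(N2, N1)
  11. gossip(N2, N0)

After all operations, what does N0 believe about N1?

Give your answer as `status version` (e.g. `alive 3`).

Answer: suspect 2

Derivation:
Op 1: N2 marks N1=alive -> (alive,v1)
Op 2: gossip N0<->N2 -> N0.N0=(alive,v0) N0.N1=(alive,v1) N0.N2=(alive,v0) | N2.N0=(alive,v0) N2.N1=(alive,v1) N2.N2=(alive,v0)
Op 3: N0 marks N0=dead -> (dead,v1)
Op 4: gossip N0<->N2 -> N0.N0=(dead,v1) N0.N1=(alive,v1) N0.N2=(alive,v0) | N2.N0=(dead,v1) N2.N1=(alive,v1) N2.N2=(alive,v0)
Op 5: N1 marks N0=dead -> (dead,v1)
Op 6: gossip N2<->N1 -> N2.N0=(dead,v1) N2.N1=(alive,v1) N2.N2=(alive,v0) | N1.N0=(dead,v1) N1.N1=(alive,v1) N1.N2=(alive,v0)
Op 7: gossip N2<->N1 -> N2.N0=(dead,v1) N2.N1=(alive,v1) N2.N2=(alive,v0) | N1.N0=(dead,v1) N1.N1=(alive,v1) N1.N2=(alive,v0)
Op 8: N1 marks N2=suspect -> (suspect,v1)
Op 9: N0 marks N1=suspect -> (suspect,v2)
Op 10: gossip N2<->N1 -> N2.N0=(dead,v1) N2.N1=(alive,v1) N2.N2=(suspect,v1) | N1.N0=(dead,v1) N1.N1=(alive,v1) N1.N2=(suspect,v1)
Op 11: gossip N2<->N0 -> N2.N0=(dead,v1) N2.N1=(suspect,v2) N2.N2=(suspect,v1) | N0.N0=(dead,v1) N0.N1=(suspect,v2) N0.N2=(suspect,v1)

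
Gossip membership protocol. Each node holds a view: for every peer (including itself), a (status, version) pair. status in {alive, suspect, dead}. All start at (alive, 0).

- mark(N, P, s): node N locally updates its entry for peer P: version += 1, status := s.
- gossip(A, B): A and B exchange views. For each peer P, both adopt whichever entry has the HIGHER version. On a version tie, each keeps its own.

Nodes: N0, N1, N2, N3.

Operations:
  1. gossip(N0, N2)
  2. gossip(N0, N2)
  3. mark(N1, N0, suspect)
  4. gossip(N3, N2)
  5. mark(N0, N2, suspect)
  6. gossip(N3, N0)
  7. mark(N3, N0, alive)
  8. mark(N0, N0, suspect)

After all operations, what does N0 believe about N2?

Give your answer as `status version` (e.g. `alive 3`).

Answer: suspect 1

Derivation:
Op 1: gossip N0<->N2 -> N0.N0=(alive,v0) N0.N1=(alive,v0) N0.N2=(alive,v0) N0.N3=(alive,v0) | N2.N0=(alive,v0) N2.N1=(alive,v0) N2.N2=(alive,v0) N2.N3=(alive,v0)
Op 2: gossip N0<->N2 -> N0.N0=(alive,v0) N0.N1=(alive,v0) N0.N2=(alive,v0) N0.N3=(alive,v0) | N2.N0=(alive,v0) N2.N1=(alive,v0) N2.N2=(alive,v0) N2.N3=(alive,v0)
Op 3: N1 marks N0=suspect -> (suspect,v1)
Op 4: gossip N3<->N2 -> N3.N0=(alive,v0) N3.N1=(alive,v0) N3.N2=(alive,v0) N3.N3=(alive,v0) | N2.N0=(alive,v0) N2.N1=(alive,v0) N2.N2=(alive,v0) N2.N3=(alive,v0)
Op 5: N0 marks N2=suspect -> (suspect,v1)
Op 6: gossip N3<->N0 -> N3.N0=(alive,v0) N3.N1=(alive,v0) N3.N2=(suspect,v1) N3.N3=(alive,v0) | N0.N0=(alive,v0) N0.N1=(alive,v0) N0.N2=(suspect,v1) N0.N3=(alive,v0)
Op 7: N3 marks N0=alive -> (alive,v1)
Op 8: N0 marks N0=suspect -> (suspect,v1)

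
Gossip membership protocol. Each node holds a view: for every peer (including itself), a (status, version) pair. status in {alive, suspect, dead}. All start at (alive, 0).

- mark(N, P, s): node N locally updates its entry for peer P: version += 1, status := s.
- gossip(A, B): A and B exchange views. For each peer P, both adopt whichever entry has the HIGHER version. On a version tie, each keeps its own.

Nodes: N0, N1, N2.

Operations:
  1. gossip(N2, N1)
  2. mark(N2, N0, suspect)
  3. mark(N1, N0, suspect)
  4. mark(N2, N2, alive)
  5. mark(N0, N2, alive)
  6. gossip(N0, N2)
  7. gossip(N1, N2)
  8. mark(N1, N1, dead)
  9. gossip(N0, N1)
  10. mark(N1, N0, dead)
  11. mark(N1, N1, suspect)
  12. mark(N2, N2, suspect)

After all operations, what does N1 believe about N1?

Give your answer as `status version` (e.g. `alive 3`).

Answer: suspect 2

Derivation:
Op 1: gossip N2<->N1 -> N2.N0=(alive,v0) N2.N1=(alive,v0) N2.N2=(alive,v0) | N1.N0=(alive,v0) N1.N1=(alive,v0) N1.N2=(alive,v0)
Op 2: N2 marks N0=suspect -> (suspect,v1)
Op 3: N1 marks N0=suspect -> (suspect,v1)
Op 4: N2 marks N2=alive -> (alive,v1)
Op 5: N0 marks N2=alive -> (alive,v1)
Op 6: gossip N0<->N2 -> N0.N0=(suspect,v1) N0.N1=(alive,v0) N0.N2=(alive,v1) | N2.N0=(suspect,v1) N2.N1=(alive,v0) N2.N2=(alive,v1)
Op 7: gossip N1<->N2 -> N1.N0=(suspect,v1) N1.N1=(alive,v0) N1.N2=(alive,v1) | N2.N0=(suspect,v1) N2.N1=(alive,v0) N2.N2=(alive,v1)
Op 8: N1 marks N1=dead -> (dead,v1)
Op 9: gossip N0<->N1 -> N0.N0=(suspect,v1) N0.N1=(dead,v1) N0.N2=(alive,v1) | N1.N0=(suspect,v1) N1.N1=(dead,v1) N1.N2=(alive,v1)
Op 10: N1 marks N0=dead -> (dead,v2)
Op 11: N1 marks N1=suspect -> (suspect,v2)
Op 12: N2 marks N2=suspect -> (suspect,v2)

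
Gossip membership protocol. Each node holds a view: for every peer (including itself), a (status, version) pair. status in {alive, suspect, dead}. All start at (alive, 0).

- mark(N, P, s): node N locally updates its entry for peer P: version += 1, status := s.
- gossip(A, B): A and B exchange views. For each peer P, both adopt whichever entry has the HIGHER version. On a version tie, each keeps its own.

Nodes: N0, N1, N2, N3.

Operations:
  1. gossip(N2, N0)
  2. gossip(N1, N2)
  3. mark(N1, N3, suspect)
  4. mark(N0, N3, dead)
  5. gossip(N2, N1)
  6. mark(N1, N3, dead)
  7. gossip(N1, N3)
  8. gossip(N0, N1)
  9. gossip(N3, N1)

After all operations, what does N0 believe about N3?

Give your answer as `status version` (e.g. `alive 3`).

Op 1: gossip N2<->N0 -> N2.N0=(alive,v0) N2.N1=(alive,v0) N2.N2=(alive,v0) N2.N3=(alive,v0) | N0.N0=(alive,v0) N0.N1=(alive,v0) N0.N2=(alive,v0) N0.N3=(alive,v0)
Op 2: gossip N1<->N2 -> N1.N0=(alive,v0) N1.N1=(alive,v0) N1.N2=(alive,v0) N1.N3=(alive,v0) | N2.N0=(alive,v0) N2.N1=(alive,v0) N2.N2=(alive,v0) N2.N3=(alive,v0)
Op 3: N1 marks N3=suspect -> (suspect,v1)
Op 4: N0 marks N3=dead -> (dead,v1)
Op 5: gossip N2<->N1 -> N2.N0=(alive,v0) N2.N1=(alive,v0) N2.N2=(alive,v0) N2.N3=(suspect,v1) | N1.N0=(alive,v0) N1.N1=(alive,v0) N1.N2=(alive,v0) N1.N3=(suspect,v1)
Op 6: N1 marks N3=dead -> (dead,v2)
Op 7: gossip N1<->N3 -> N1.N0=(alive,v0) N1.N1=(alive,v0) N1.N2=(alive,v0) N1.N3=(dead,v2) | N3.N0=(alive,v0) N3.N1=(alive,v0) N3.N2=(alive,v0) N3.N3=(dead,v2)
Op 8: gossip N0<->N1 -> N0.N0=(alive,v0) N0.N1=(alive,v0) N0.N2=(alive,v0) N0.N3=(dead,v2) | N1.N0=(alive,v0) N1.N1=(alive,v0) N1.N2=(alive,v0) N1.N3=(dead,v2)
Op 9: gossip N3<->N1 -> N3.N0=(alive,v0) N3.N1=(alive,v0) N3.N2=(alive,v0) N3.N3=(dead,v2) | N1.N0=(alive,v0) N1.N1=(alive,v0) N1.N2=(alive,v0) N1.N3=(dead,v2)

Answer: dead 2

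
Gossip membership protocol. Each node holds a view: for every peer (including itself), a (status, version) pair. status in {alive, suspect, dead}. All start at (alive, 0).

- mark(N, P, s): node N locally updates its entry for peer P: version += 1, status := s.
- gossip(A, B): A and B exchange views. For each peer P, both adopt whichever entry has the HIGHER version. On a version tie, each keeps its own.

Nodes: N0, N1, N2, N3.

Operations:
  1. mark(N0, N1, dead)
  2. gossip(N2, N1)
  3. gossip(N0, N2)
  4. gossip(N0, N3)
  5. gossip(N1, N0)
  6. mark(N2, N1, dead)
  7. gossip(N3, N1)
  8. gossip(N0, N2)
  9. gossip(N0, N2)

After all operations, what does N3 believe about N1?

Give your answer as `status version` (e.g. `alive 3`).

Op 1: N0 marks N1=dead -> (dead,v1)
Op 2: gossip N2<->N1 -> N2.N0=(alive,v0) N2.N1=(alive,v0) N2.N2=(alive,v0) N2.N3=(alive,v0) | N1.N0=(alive,v0) N1.N1=(alive,v0) N1.N2=(alive,v0) N1.N3=(alive,v0)
Op 3: gossip N0<->N2 -> N0.N0=(alive,v0) N0.N1=(dead,v1) N0.N2=(alive,v0) N0.N3=(alive,v0) | N2.N0=(alive,v0) N2.N1=(dead,v1) N2.N2=(alive,v0) N2.N3=(alive,v0)
Op 4: gossip N0<->N3 -> N0.N0=(alive,v0) N0.N1=(dead,v1) N0.N2=(alive,v0) N0.N3=(alive,v0) | N3.N0=(alive,v0) N3.N1=(dead,v1) N3.N2=(alive,v0) N3.N3=(alive,v0)
Op 5: gossip N1<->N0 -> N1.N0=(alive,v0) N1.N1=(dead,v1) N1.N2=(alive,v0) N1.N3=(alive,v0) | N0.N0=(alive,v0) N0.N1=(dead,v1) N0.N2=(alive,v0) N0.N3=(alive,v0)
Op 6: N2 marks N1=dead -> (dead,v2)
Op 7: gossip N3<->N1 -> N3.N0=(alive,v0) N3.N1=(dead,v1) N3.N2=(alive,v0) N3.N3=(alive,v0) | N1.N0=(alive,v0) N1.N1=(dead,v1) N1.N2=(alive,v0) N1.N3=(alive,v0)
Op 8: gossip N0<->N2 -> N0.N0=(alive,v0) N0.N1=(dead,v2) N0.N2=(alive,v0) N0.N3=(alive,v0) | N2.N0=(alive,v0) N2.N1=(dead,v2) N2.N2=(alive,v0) N2.N3=(alive,v0)
Op 9: gossip N0<->N2 -> N0.N0=(alive,v0) N0.N1=(dead,v2) N0.N2=(alive,v0) N0.N3=(alive,v0) | N2.N0=(alive,v0) N2.N1=(dead,v2) N2.N2=(alive,v0) N2.N3=(alive,v0)

Answer: dead 1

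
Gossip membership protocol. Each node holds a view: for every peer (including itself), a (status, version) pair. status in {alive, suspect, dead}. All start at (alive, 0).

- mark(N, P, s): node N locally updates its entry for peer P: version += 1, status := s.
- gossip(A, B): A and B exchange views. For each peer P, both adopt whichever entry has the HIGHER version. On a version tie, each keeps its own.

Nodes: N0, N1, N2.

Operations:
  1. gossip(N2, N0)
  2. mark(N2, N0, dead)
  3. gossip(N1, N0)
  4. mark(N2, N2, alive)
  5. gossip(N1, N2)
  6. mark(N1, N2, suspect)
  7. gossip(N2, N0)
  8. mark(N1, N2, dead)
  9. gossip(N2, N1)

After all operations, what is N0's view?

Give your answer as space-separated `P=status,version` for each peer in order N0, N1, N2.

Op 1: gossip N2<->N0 -> N2.N0=(alive,v0) N2.N1=(alive,v0) N2.N2=(alive,v0) | N0.N0=(alive,v0) N0.N1=(alive,v0) N0.N2=(alive,v0)
Op 2: N2 marks N0=dead -> (dead,v1)
Op 3: gossip N1<->N0 -> N1.N0=(alive,v0) N1.N1=(alive,v0) N1.N2=(alive,v0) | N0.N0=(alive,v0) N0.N1=(alive,v0) N0.N2=(alive,v0)
Op 4: N2 marks N2=alive -> (alive,v1)
Op 5: gossip N1<->N2 -> N1.N0=(dead,v1) N1.N1=(alive,v0) N1.N2=(alive,v1) | N2.N0=(dead,v1) N2.N1=(alive,v0) N2.N2=(alive,v1)
Op 6: N1 marks N2=suspect -> (suspect,v2)
Op 7: gossip N2<->N0 -> N2.N0=(dead,v1) N2.N1=(alive,v0) N2.N2=(alive,v1) | N0.N0=(dead,v1) N0.N1=(alive,v0) N0.N2=(alive,v1)
Op 8: N1 marks N2=dead -> (dead,v3)
Op 9: gossip N2<->N1 -> N2.N0=(dead,v1) N2.N1=(alive,v0) N2.N2=(dead,v3) | N1.N0=(dead,v1) N1.N1=(alive,v0) N1.N2=(dead,v3)

Answer: N0=dead,1 N1=alive,0 N2=alive,1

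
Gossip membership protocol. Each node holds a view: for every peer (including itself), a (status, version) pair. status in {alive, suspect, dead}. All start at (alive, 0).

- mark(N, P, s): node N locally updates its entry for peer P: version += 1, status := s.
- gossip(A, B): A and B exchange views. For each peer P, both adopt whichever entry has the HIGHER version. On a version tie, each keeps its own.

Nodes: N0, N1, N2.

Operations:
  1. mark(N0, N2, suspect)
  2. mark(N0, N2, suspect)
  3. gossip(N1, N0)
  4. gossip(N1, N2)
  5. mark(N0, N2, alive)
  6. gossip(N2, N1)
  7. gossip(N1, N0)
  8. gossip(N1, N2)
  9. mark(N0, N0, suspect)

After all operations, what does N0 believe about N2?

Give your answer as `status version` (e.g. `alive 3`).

Answer: alive 3

Derivation:
Op 1: N0 marks N2=suspect -> (suspect,v1)
Op 2: N0 marks N2=suspect -> (suspect,v2)
Op 3: gossip N1<->N0 -> N1.N0=(alive,v0) N1.N1=(alive,v0) N1.N2=(suspect,v2) | N0.N0=(alive,v0) N0.N1=(alive,v0) N0.N2=(suspect,v2)
Op 4: gossip N1<->N2 -> N1.N0=(alive,v0) N1.N1=(alive,v0) N1.N2=(suspect,v2) | N2.N0=(alive,v0) N2.N1=(alive,v0) N2.N2=(suspect,v2)
Op 5: N0 marks N2=alive -> (alive,v3)
Op 6: gossip N2<->N1 -> N2.N0=(alive,v0) N2.N1=(alive,v0) N2.N2=(suspect,v2) | N1.N0=(alive,v0) N1.N1=(alive,v0) N1.N2=(suspect,v2)
Op 7: gossip N1<->N0 -> N1.N0=(alive,v0) N1.N1=(alive,v0) N1.N2=(alive,v3) | N0.N0=(alive,v0) N0.N1=(alive,v0) N0.N2=(alive,v3)
Op 8: gossip N1<->N2 -> N1.N0=(alive,v0) N1.N1=(alive,v0) N1.N2=(alive,v3) | N2.N0=(alive,v0) N2.N1=(alive,v0) N2.N2=(alive,v3)
Op 9: N0 marks N0=suspect -> (suspect,v1)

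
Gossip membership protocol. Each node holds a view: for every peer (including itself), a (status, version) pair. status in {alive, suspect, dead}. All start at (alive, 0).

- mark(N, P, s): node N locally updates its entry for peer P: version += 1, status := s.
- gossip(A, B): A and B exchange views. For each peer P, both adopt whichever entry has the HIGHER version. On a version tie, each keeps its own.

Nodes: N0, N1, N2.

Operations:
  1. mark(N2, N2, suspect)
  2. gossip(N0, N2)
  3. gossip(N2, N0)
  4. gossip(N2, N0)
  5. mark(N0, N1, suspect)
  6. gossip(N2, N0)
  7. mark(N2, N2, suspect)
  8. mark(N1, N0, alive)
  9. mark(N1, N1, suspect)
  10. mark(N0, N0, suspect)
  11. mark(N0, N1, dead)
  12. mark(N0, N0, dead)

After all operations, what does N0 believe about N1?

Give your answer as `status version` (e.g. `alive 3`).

Op 1: N2 marks N2=suspect -> (suspect,v1)
Op 2: gossip N0<->N2 -> N0.N0=(alive,v0) N0.N1=(alive,v0) N0.N2=(suspect,v1) | N2.N0=(alive,v0) N2.N1=(alive,v0) N2.N2=(suspect,v1)
Op 3: gossip N2<->N0 -> N2.N0=(alive,v0) N2.N1=(alive,v0) N2.N2=(suspect,v1) | N0.N0=(alive,v0) N0.N1=(alive,v0) N0.N2=(suspect,v1)
Op 4: gossip N2<->N0 -> N2.N0=(alive,v0) N2.N1=(alive,v0) N2.N2=(suspect,v1) | N0.N0=(alive,v0) N0.N1=(alive,v0) N0.N2=(suspect,v1)
Op 5: N0 marks N1=suspect -> (suspect,v1)
Op 6: gossip N2<->N0 -> N2.N0=(alive,v0) N2.N1=(suspect,v1) N2.N2=(suspect,v1) | N0.N0=(alive,v0) N0.N1=(suspect,v1) N0.N2=(suspect,v1)
Op 7: N2 marks N2=suspect -> (suspect,v2)
Op 8: N1 marks N0=alive -> (alive,v1)
Op 9: N1 marks N1=suspect -> (suspect,v1)
Op 10: N0 marks N0=suspect -> (suspect,v1)
Op 11: N0 marks N1=dead -> (dead,v2)
Op 12: N0 marks N0=dead -> (dead,v2)

Answer: dead 2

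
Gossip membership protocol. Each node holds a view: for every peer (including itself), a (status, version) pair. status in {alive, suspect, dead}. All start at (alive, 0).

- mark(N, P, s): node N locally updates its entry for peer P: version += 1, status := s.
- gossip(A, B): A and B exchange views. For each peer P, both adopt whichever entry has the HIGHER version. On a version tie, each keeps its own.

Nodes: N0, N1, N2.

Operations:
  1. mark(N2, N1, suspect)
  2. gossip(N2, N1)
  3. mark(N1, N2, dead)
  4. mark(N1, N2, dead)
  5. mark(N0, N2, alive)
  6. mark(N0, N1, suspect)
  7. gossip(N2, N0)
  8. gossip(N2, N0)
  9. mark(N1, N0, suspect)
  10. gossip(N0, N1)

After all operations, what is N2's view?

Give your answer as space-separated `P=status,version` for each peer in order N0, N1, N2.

Answer: N0=alive,0 N1=suspect,1 N2=alive,1

Derivation:
Op 1: N2 marks N1=suspect -> (suspect,v1)
Op 2: gossip N2<->N1 -> N2.N0=(alive,v0) N2.N1=(suspect,v1) N2.N2=(alive,v0) | N1.N0=(alive,v0) N1.N1=(suspect,v1) N1.N2=(alive,v0)
Op 3: N1 marks N2=dead -> (dead,v1)
Op 4: N1 marks N2=dead -> (dead,v2)
Op 5: N0 marks N2=alive -> (alive,v1)
Op 6: N0 marks N1=suspect -> (suspect,v1)
Op 7: gossip N2<->N0 -> N2.N0=(alive,v0) N2.N1=(suspect,v1) N2.N2=(alive,v1) | N0.N0=(alive,v0) N0.N1=(suspect,v1) N0.N2=(alive,v1)
Op 8: gossip N2<->N0 -> N2.N0=(alive,v0) N2.N1=(suspect,v1) N2.N2=(alive,v1) | N0.N0=(alive,v0) N0.N1=(suspect,v1) N0.N2=(alive,v1)
Op 9: N1 marks N0=suspect -> (suspect,v1)
Op 10: gossip N0<->N1 -> N0.N0=(suspect,v1) N0.N1=(suspect,v1) N0.N2=(dead,v2) | N1.N0=(suspect,v1) N1.N1=(suspect,v1) N1.N2=(dead,v2)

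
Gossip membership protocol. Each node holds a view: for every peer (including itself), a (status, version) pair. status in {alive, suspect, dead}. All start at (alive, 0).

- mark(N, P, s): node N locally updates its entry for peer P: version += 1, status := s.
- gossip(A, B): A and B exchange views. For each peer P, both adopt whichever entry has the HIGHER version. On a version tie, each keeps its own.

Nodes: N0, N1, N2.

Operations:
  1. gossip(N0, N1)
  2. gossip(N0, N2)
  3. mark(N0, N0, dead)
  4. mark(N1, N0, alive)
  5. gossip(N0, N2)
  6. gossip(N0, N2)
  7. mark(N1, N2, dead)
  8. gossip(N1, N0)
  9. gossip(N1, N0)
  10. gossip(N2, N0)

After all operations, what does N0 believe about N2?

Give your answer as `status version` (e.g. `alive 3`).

Answer: dead 1

Derivation:
Op 1: gossip N0<->N1 -> N0.N0=(alive,v0) N0.N1=(alive,v0) N0.N2=(alive,v0) | N1.N0=(alive,v0) N1.N1=(alive,v0) N1.N2=(alive,v0)
Op 2: gossip N0<->N2 -> N0.N0=(alive,v0) N0.N1=(alive,v0) N0.N2=(alive,v0) | N2.N0=(alive,v0) N2.N1=(alive,v0) N2.N2=(alive,v0)
Op 3: N0 marks N0=dead -> (dead,v1)
Op 4: N1 marks N0=alive -> (alive,v1)
Op 5: gossip N0<->N2 -> N0.N0=(dead,v1) N0.N1=(alive,v0) N0.N2=(alive,v0) | N2.N0=(dead,v1) N2.N1=(alive,v0) N2.N2=(alive,v0)
Op 6: gossip N0<->N2 -> N0.N0=(dead,v1) N0.N1=(alive,v0) N0.N2=(alive,v0) | N2.N0=(dead,v1) N2.N1=(alive,v0) N2.N2=(alive,v0)
Op 7: N1 marks N2=dead -> (dead,v1)
Op 8: gossip N1<->N0 -> N1.N0=(alive,v1) N1.N1=(alive,v0) N1.N2=(dead,v1) | N0.N0=(dead,v1) N0.N1=(alive,v0) N0.N2=(dead,v1)
Op 9: gossip N1<->N0 -> N1.N0=(alive,v1) N1.N1=(alive,v0) N1.N2=(dead,v1) | N0.N0=(dead,v1) N0.N1=(alive,v0) N0.N2=(dead,v1)
Op 10: gossip N2<->N0 -> N2.N0=(dead,v1) N2.N1=(alive,v0) N2.N2=(dead,v1) | N0.N0=(dead,v1) N0.N1=(alive,v0) N0.N2=(dead,v1)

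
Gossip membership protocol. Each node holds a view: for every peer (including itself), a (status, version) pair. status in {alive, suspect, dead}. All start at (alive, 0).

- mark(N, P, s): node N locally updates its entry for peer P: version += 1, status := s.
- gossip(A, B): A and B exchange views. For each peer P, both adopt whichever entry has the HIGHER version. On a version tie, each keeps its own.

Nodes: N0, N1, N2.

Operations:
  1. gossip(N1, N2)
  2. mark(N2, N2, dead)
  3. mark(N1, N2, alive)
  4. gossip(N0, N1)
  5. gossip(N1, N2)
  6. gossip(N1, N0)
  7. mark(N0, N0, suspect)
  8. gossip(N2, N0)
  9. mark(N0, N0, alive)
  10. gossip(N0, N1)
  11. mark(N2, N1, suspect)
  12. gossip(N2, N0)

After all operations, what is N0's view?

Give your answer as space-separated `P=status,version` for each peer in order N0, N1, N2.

Answer: N0=alive,2 N1=suspect,1 N2=alive,1

Derivation:
Op 1: gossip N1<->N2 -> N1.N0=(alive,v0) N1.N1=(alive,v0) N1.N2=(alive,v0) | N2.N0=(alive,v0) N2.N1=(alive,v0) N2.N2=(alive,v0)
Op 2: N2 marks N2=dead -> (dead,v1)
Op 3: N1 marks N2=alive -> (alive,v1)
Op 4: gossip N0<->N1 -> N0.N0=(alive,v0) N0.N1=(alive,v0) N0.N2=(alive,v1) | N1.N0=(alive,v0) N1.N1=(alive,v0) N1.N2=(alive,v1)
Op 5: gossip N1<->N2 -> N1.N0=(alive,v0) N1.N1=(alive,v0) N1.N2=(alive,v1) | N2.N0=(alive,v0) N2.N1=(alive,v0) N2.N2=(dead,v1)
Op 6: gossip N1<->N0 -> N1.N0=(alive,v0) N1.N1=(alive,v0) N1.N2=(alive,v1) | N0.N0=(alive,v0) N0.N1=(alive,v0) N0.N2=(alive,v1)
Op 7: N0 marks N0=suspect -> (suspect,v1)
Op 8: gossip N2<->N0 -> N2.N0=(suspect,v1) N2.N1=(alive,v0) N2.N2=(dead,v1) | N0.N0=(suspect,v1) N0.N1=(alive,v0) N0.N2=(alive,v1)
Op 9: N0 marks N0=alive -> (alive,v2)
Op 10: gossip N0<->N1 -> N0.N0=(alive,v2) N0.N1=(alive,v0) N0.N2=(alive,v1) | N1.N0=(alive,v2) N1.N1=(alive,v0) N1.N2=(alive,v1)
Op 11: N2 marks N1=suspect -> (suspect,v1)
Op 12: gossip N2<->N0 -> N2.N0=(alive,v2) N2.N1=(suspect,v1) N2.N2=(dead,v1) | N0.N0=(alive,v2) N0.N1=(suspect,v1) N0.N2=(alive,v1)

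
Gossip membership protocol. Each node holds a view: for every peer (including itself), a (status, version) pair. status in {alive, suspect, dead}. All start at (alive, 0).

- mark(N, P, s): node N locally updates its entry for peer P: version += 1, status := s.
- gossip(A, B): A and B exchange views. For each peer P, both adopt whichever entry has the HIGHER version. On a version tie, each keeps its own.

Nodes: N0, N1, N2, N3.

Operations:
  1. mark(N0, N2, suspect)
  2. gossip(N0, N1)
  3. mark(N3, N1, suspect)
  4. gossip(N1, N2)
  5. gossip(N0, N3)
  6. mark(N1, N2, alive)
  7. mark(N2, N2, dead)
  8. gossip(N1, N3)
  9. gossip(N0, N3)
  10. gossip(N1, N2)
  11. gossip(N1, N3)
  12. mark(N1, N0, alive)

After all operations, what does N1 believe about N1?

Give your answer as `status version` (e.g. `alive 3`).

Answer: suspect 1

Derivation:
Op 1: N0 marks N2=suspect -> (suspect,v1)
Op 2: gossip N0<->N1 -> N0.N0=(alive,v0) N0.N1=(alive,v0) N0.N2=(suspect,v1) N0.N3=(alive,v0) | N1.N0=(alive,v0) N1.N1=(alive,v0) N1.N2=(suspect,v1) N1.N3=(alive,v0)
Op 3: N3 marks N1=suspect -> (suspect,v1)
Op 4: gossip N1<->N2 -> N1.N0=(alive,v0) N1.N1=(alive,v0) N1.N2=(suspect,v1) N1.N3=(alive,v0) | N2.N0=(alive,v0) N2.N1=(alive,v0) N2.N2=(suspect,v1) N2.N3=(alive,v0)
Op 5: gossip N0<->N3 -> N0.N0=(alive,v0) N0.N1=(suspect,v1) N0.N2=(suspect,v1) N0.N3=(alive,v0) | N3.N0=(alive,v0) N3.N1=(suspect,v1) N3.N2=(suspect,v1) N3.N3=(alive,v0)
Op 6: N1 marks N2=alive -> (alive,v2)
Op 7: N2 marks N2=dead -> (dead,v2)
Op 8: gossip N1<->N3 -> N1.N0=(alive,v0) N1.N1=(suspect,v1) N1.N2=(alive,v2) N1.N3=(alive,v0) | N3.N0=(alive,v0) N3.N1=(suspect,v1) N3.N2=(alive,v2) N3.N3=(alive,v0)
Op 9: gossip N0<->N3 -> N0.N0=(alive,v0) N0.N1=(suspect,v1) N0.N2=(alive,v2) N0.N3=(alive,v0) | N3.N0=(alive,v0) N3.N1=(suspect,v1) N3.N2=(alive,v2) N3.N3=(alive,v0)
Op 10: gossip N1<->N2 -> N1.N0=(alive,v0) N1.N1=(suspect,v1) N1.N2=(alive,v2) N1.N3=(alive,v0) | N2.N0=(alive,v0) N2.N1=(suspect,v1) N2.N2=(dead,v2) N2.N3=(alive,v0)
Op 11: gossip N1<->N3 -> N1.N0=(alive,v0) N1.N1=(suspect,v1) N1.N2=(alive,v2) N1.N3=(alive,v0) | N3.N0=(alive,v0) N3.N1=(suspect,v1) N3.N2=(alive,v2) N3.N3=(alive,v0)
Op 12: N1 marks N0=alive -> (alive,v1)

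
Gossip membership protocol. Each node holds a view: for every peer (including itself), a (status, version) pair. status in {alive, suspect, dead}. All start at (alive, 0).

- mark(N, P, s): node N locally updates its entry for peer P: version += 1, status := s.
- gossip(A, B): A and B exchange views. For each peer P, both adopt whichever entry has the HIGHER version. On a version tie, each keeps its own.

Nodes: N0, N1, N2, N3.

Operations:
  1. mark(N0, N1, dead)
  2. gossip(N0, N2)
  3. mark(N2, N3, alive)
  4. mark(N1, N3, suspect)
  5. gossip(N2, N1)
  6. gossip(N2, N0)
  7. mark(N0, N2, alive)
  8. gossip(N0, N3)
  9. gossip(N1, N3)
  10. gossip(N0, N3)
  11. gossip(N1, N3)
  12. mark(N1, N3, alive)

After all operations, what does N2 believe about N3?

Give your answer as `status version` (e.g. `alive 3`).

Answer: alive 1

Derivation:
Op 1: N0 marks N1=dead -> (dead,v1)
Op 2: gossip N0<->N2 -> N0.N0=(alive,v0) N0.N1=(dead,v1) N0.N2=(alive,v0) N0.N3=(alive,v0) | N2.N0=(alive,v0) N2.N1=(dead,v1) N2.N2=(alive,v0) N2.N3=(alive,v0)
Op 3: N2 marks N3=alive -> (alive,v1)
Op 4: N1 marks N3=suspect -> (suspect,v1)
Op 5: gossip N2<->N1 -> N2.N0=(alive,v0) N2.N1=(dead,v1) N2.N2=(alive,v0) N2.N3=(alive,v1) | N1.N0=(alive,v0) N1.N1=(dead,v1) N1.N2=(alive,v0) N1.N3=(suspect,v1)
Op 6: gossip N2<->N0 -> N2.N0=(alive,v0) N2.N1=(dead,v1) N2.N2=(alive,v0) N2.N3=(alive,v1) | N0.N0=(alive,v0) N0.N1=(dead,v1) N0.N2=(alive,v0) N0.N3=(alive,v1)
Op 7: N0 marks N2=alive -> (alive,v1)
Op 8: gossip N0<->N3 -> N0.N0=(alive,v0) N0.N1=(dead,v1) N0.N2=(alive,v1) N0.N3=(alive,v1) | N3.N0=(alive,v0) N3.N1=(dead,v1) N3.N2=(alive,v1) N3.N3=(alive,v1)
Op 9: gossip N1<->N3 -> N1.N0=(alive,v0) N1.N1=(dead,v1) N1.N2=(alive,v1) N1.N3=(suspect,v1) | N3.N0=(alive,v0) N3.N1=(dead,v1) N3.N2=(alive,v1) N3.N3=(alive,v1)
Op 10: gossip N0<->N3 -> N0.N0=(alive,v0) N0.N1=(dead,v1) N0.N2=(alive,v1) N0.N3=(alive,v1) | N3.N0=(alive,v0) N3.N1=(dead,v1) N3.N2=(alive,v1) N3.N3=(alive,v1)
Op 11: gossip N1<->N3 -> N1.N0=(alive,v0) N1.N1=(dead,v1) N1.N2=(alive,v1) N1.N3=(suspect,v1) | N3.N0=(alive,v0) N3.N1=(dead,v1) N3.N2=(alive,v1) N3.N3=(alive,v1)
Op 12: N1 marks N3=alive -> (alive,v2)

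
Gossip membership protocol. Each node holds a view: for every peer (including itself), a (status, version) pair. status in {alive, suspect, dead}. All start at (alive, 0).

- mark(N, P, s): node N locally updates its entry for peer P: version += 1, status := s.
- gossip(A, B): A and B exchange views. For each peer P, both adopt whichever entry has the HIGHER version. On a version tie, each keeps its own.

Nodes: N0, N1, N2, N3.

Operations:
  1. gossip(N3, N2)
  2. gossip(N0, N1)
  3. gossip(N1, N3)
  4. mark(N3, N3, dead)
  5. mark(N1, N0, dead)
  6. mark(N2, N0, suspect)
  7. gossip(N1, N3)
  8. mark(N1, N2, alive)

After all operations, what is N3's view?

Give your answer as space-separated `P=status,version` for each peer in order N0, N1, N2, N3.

Op 1: gossip N3<->N2 -> N3.N0=(alive,v0) N3.N1=(alive,v0) N3.N2=(alive,v0) N3.N3=(alive,v0) | N2.N0=(alive,v0) N2.N1=(alive,v0) N2.N2=(alive,v0) N2.N3=(alive,v0)
Op 2: gossip N0<->N1 -> N0.N0=(alive,v0) N0.N1=(alive,v0) N0.N2=(alive,v0) N0.N3=(alive,v0) | N1.N0=(alive,v0) N1.N1=(alive,v0) N1.N2=(alive,v0) N1.N3=(alive,v0)
Op 3: gossip N1<->N3 -> N1.N0=(alive,v0) N1.N1=(alive,v0) N1.N2=(alive,v0) N1.N3=(alive,v0) | N3.N0=(alive,v0) N3.N1=(alive,v0) N3.N2=(alive,v0) N3.N3=(alive,v0)
Op 4: N3 marks N3=dead -> (dead,v1)
Op 5: N1 marks N0=dead -> (dead,v1)
Op 6: N2 marks N0=suspect -> (suspect,v1)
Op 7: gossip N1<->N3 -> N1.N0=(dead,v1) N1.N1=(alive,v0) N1.N2=(alive,v0) N1.N3=(dead,v1) | N3.N0=(dead,v1) N3.N1=(alive,v0) N3.N2=(alive,v0) N3.N3=(dead,v1)
Op 8: N1 marks N2=alive -> (alive,v1)

Answer: N0=dead,1 N1=alive,0 N2=alive,0 N3=dead,1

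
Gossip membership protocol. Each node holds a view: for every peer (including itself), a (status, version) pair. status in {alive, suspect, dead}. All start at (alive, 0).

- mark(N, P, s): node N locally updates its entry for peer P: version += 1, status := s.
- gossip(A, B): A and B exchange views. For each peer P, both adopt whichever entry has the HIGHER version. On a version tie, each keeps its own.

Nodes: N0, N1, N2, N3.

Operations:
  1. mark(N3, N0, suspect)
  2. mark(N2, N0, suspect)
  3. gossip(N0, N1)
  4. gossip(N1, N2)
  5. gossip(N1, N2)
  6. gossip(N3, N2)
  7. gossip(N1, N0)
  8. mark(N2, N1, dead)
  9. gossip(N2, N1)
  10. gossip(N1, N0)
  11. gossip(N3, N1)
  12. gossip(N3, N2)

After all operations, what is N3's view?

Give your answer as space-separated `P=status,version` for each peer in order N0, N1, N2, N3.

Answer: N0=suspect,1 N1=dead,1 N2=alive,0 N3=alive,0

Derivation:
Op 1: N3 marks N0=suspect -> (suspect,v1)
Op 2: N2 marks N0=suspect -> (suspect,v1)
Op 3: gossip N0<->N1 -> N0.N0=(alive,v0) N0.N1=(alive,v0) N0.N2=(alive,v0) N0.N3=(alive,v0) | N1.N0=(alive,v0) N1.N1=(alive,v0) N1.N2=(alive,v0) N1.N3=(alive,v0)
Op 4: gossip N1<->N2 -> N1.N0=(suspect,v1) N1.N1=(alive,v0) N1.N2=(alive,v0) N1.N3=(alive,v0) | N2.N0=(suspect,v1) N2.N1=(alive,v0) N2.N2=(alive,v0) N2.N3=(alive,v0)
Op 5: gossip N1<->N2 -> N1.N0=(suspect,v1) N1.N1=(alive,v0) N1.N2=(alive,v0) N1.N3=(alive,v0) | N2.N0=(suspect,v1) N2.N1=(alive,v0) N2.N2=(alive,v0) N2.N3=(alive,v0)
Op 6: gossip N3<->N2 -> N3.N0=(suspect,v1) N3.N1=(alive,v0) N3.N2=(alive,v0) N3.N3=(alive,v0) | N2.N0=(suspect,v1) N2.N1=(alive,v0) N2.N2=(alive,v0) N2.N3=(alive,v0)
Op 7: gossip N1<->N0 -> N1.N0=(suspect,v1) N1.N1=(alive,v0) N1.N2=(alive,v0) N1.N3=(alive,v0) | N0.N0=(suspect,v1) N0.N1=(alive,v0) N0.N2=(alive,v0) N0.N3=(alive,v0)
Op 8: N2 marks N1=dead -> (dead,v1)
Op 9: gossip N2<->N1 -> N2.N0=(suspect,v1) N2.N1=(dead,v1) N2.N2=(alive,v0) N2.N3=(alive,v0) | N1.N0=(suspect,v1) N1.N1=(dead,v1) N1.N2=(alive,v0) N1.N3=(alive,v0)
Op 10: gossip N1<->N0 -> N1.N0=(suspect,v1) N1.N1=(dead,v1) N1.N2=(alive,v0) N1.N3=(alive,v0) | N0.N0=(suspect,v1) N0.N1=(dead,v1) N0.N2=(alive,v0) N0.N3=(alive,v0)
Op 11: gossip N3<->N1 -> N3.N0=(suspect,v1) N3.N1=(dead,v1) N3.N2=(alive,v0) N3.N3=(alive,v0) | N1.N0=(suspect,v1) N1.N1=(dead,v1) N1.N2=(alive,v0) N1.N3=(alive,v0)
Op 12: gossip N3<->N2 -> N3.N0=(suspect,v1) N3.N1=(dead,v1) N3.N2=(alive,v0) N3.N3=(alive,v0) | N2.N0=(suspect,v1) N2.N1=(dead,v1) N2.N2=(alive,v0) N2.N3=(alive,v0)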